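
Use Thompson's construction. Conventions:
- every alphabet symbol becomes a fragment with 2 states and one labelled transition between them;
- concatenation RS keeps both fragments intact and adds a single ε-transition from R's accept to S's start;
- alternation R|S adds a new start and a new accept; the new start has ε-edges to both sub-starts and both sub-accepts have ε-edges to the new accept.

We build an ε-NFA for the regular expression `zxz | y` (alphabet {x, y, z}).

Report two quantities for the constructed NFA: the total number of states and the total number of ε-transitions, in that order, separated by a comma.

10, 6

Per subexpression:
Each of the 4 symbol leaves contributes 2 states and 0 ε-transitions.
  zxz = 6 states, 2 ε-transitions
  zxz | y = 10 states, 6 ε-transitions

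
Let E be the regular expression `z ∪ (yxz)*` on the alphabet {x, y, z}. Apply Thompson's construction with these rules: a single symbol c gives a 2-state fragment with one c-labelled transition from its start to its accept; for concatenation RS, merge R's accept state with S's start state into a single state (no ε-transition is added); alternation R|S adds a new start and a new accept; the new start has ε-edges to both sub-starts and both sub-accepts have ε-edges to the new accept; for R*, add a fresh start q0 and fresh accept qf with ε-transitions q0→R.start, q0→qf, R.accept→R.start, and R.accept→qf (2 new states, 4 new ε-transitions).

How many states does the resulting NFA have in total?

10

Recursing over subexpressions:
Each of the 4 symbol leaves contributes a 2-state fragment.
  yxz → 4 states
  (yxz)* → 6 states
  z ∪ (yxz)* → 10 states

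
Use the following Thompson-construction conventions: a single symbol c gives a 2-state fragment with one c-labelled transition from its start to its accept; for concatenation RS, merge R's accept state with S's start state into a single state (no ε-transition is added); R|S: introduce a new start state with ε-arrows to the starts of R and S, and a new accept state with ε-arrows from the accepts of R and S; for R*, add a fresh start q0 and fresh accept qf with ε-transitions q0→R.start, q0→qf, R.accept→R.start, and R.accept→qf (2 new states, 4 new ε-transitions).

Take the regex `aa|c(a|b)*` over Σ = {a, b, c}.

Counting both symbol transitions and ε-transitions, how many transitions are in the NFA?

17

Recursing over subexpressions:
Each of the 5 symbol leaves contributes 1 transition (1 symbol, 0 ε).
  aa : 2 transitions (2 symbol, 0 ε)
  a|b : 6 transitions (2 symbol, 4 ε)
  (a|b)* : 10 transitions (2 symbol, 8 ε)
  c(a|b)* : 11 transitions (3 symbol, 8 ε)
  aa|c(a|b)* : 17 transitions (5 symbol, 12 ε)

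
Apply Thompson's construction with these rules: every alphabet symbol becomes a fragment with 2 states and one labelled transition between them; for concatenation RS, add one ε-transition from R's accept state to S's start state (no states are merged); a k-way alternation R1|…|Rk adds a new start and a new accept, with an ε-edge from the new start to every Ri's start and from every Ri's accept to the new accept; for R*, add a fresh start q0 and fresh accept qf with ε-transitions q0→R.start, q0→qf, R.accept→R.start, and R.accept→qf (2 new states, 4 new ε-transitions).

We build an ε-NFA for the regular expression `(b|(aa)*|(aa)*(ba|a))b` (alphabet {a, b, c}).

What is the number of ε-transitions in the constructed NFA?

Building bottom-up:
Each of the 9 symbol leaves contributes 0 ε-transitions.
  aa — 1 ε-transition
  (aa)* — 5 ε-transitions
  aa — 1 ε-transition
  (aa)* — 5 ε-transitions
  ba — 1 ε-transition
  ba|a — 5 ε-transitions
  (aa)*(ba|a) — 11 ε-transitions
  b|(aa)*|(aa)*(ba|a) — 22 ε-transitions
  (b|(aa)*|(aa)*(ba|a))b — 23 ε-transitions

23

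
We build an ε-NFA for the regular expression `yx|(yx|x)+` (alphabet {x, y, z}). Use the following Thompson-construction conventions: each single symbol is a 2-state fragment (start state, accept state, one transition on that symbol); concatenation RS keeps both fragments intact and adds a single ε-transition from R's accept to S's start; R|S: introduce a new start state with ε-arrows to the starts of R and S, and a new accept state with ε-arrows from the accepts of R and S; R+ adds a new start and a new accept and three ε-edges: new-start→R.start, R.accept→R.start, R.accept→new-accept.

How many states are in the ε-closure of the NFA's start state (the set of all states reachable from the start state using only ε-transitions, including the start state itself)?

Let C(F) = |ε-closure(F.start)| within fragment F, and note whether F accepts ε. Symbol fragments have C = 1 and do not accept ε. Then:
  yx — same as the first factor's closure: |ε-closure| = 1
  yx — |ε-closure| equals the left operand's closure size = 1 (its accept is not ε-reachable, so the closure stops there)
  yx|x — |ε-closure| = 1 + 1 + 1 = 3 (the new accept is not ε-reachable since no branch accepts ε)
  (yx|x)+ — |ε-closure| = 1 + 3 = 4 (the body doesn't accept ε, so the new accept is not reached)
  yx|(yx|x)+ — |ε-closure| = 1 + 1 + 4 = 6 (the new accept is not ε-reachable since no branch accepts ε)

6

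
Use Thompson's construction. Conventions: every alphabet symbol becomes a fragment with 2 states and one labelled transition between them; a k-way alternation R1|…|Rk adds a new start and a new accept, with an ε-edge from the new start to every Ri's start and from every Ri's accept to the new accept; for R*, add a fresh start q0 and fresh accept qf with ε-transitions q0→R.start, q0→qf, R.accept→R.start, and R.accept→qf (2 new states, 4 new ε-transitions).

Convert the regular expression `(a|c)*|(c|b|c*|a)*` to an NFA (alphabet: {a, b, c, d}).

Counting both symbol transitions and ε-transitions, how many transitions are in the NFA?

34

Recursing over subexpressions:
Each of the 6 symbol leaves contributes 1 transition (1 symbol, 0 ε).
  a|c → 6 transitions (2 symbol, 4 ε)
  (a|c)* → 10 transitions (2 symbol, 8 ε)
  c* → 5 transitions (1 symbol, 4 ε)
  c|b|c*|a → 16 transitions (4 symbol, 12 ε)
  (c|b|c*|a)* → 20 transitions (4 symbol, 16 ε)
  (a|c)*|(c|b|c*|a)* → 34 transitions (6 symbol, 28 ε)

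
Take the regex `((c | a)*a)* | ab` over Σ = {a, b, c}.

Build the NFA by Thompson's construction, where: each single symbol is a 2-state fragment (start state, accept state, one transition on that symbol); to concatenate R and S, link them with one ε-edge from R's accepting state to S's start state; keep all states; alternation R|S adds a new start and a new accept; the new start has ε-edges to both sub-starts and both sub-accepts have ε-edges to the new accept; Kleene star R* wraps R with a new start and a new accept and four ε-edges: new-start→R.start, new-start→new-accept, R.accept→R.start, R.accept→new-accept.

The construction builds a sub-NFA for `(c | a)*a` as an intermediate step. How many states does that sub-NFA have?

Fragment for `(c | a)*a`:
Each of the 3 symbol leaves contributes a 2-state fragment.
  c | a → 6 states
  (c | a)* → 8 states
  (c | a)*a → 10 states

10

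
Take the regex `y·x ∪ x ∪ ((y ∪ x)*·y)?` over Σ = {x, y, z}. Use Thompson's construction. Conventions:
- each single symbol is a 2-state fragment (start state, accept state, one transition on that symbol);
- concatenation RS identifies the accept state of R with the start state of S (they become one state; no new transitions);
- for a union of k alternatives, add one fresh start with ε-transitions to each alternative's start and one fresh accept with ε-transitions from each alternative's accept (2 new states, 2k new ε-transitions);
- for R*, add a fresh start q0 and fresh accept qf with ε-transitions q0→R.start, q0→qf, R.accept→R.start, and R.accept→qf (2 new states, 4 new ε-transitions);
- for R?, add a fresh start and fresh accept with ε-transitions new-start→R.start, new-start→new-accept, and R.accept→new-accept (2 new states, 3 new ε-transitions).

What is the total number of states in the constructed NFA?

18

Building bottom-up:
Each of the 6 symbol leaves contributes a 2-state fragment.
  y·x : 3 states
  y ∪ x : 6 states
  (y ∪ x)* : 8 states
  (y ∪ x)*·y : 9 states
  ((y ∪ x)*·y)? : 11 states
  y·x ∪ x ∪ ((y ∪ x)*·y)? : 18 states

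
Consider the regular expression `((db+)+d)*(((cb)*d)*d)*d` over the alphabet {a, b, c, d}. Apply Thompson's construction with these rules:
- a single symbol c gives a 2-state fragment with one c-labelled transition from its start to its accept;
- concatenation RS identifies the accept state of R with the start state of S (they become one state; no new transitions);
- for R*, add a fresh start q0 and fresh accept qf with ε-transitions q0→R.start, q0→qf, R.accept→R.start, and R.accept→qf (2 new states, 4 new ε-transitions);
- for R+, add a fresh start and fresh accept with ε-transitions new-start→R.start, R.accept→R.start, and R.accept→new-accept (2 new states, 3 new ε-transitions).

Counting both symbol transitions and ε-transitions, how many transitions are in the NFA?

Per subexpression:
Each of the 8 symbol leaves contributes 1 transition (1 symbol, 0 ε).
  b+ : 4 transitions (1 symbol, 3 ε)
  db+ : 5 transitions (2 symbol, 3 ε)
  (db+)+ : 8 transitions (2 symbol, 6 ε)
  (db+)+d : 9 transitions (3 symbol, 6 ε)
  ((db+)+d)* : 13 transitions (3 symbol, 10 ε)
  cb : 2 transitions (2 symbol, 0 ε)
  (cb)* : 6 transitions (2 symbol, 4 ε)
  (cb)*d : 7 transitions (3 symbol, 4 ε)
  ((cb)*d)* : 11 transitions (3 symbol, 8 ε)
  ((cb)*d)*d : 12 transitions (4 symbol, 8 ε)
  (((cb)*d)*d)* : 16 transitions (4 symbol, 12 ε)
  ((db+)+d)*(((cb)*d)*d)*d : 30 transitions (8 symbol, 22 ε)

30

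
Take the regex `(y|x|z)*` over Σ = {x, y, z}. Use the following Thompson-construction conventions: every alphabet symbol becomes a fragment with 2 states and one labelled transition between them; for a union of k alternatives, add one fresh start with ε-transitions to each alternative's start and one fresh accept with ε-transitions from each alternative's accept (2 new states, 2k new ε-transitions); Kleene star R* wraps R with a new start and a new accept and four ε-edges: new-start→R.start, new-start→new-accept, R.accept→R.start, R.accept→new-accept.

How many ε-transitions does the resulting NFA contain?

Building bottom-up:
Each of the 3 symbol leaves contributes 0 ε-transitions.
  y|x|z = 6 ε-transitions
  (y|x|z)* = 10 ε-transitions

10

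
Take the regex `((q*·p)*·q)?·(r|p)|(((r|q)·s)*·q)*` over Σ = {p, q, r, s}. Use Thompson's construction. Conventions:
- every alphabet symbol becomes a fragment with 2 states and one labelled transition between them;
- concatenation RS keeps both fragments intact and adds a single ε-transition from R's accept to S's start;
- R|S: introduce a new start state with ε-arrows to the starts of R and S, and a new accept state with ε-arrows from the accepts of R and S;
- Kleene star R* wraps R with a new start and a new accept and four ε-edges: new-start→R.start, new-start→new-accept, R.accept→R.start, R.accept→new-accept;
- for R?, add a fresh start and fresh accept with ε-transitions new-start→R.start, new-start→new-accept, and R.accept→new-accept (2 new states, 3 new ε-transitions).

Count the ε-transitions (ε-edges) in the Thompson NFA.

Recursing over subexpressions:
Each of the 9 symbol leaves contributes 0 ε-transitions.
  q* — 4 ε-transitions
  q*·p — 5 ε-transitions
  (q*·p)* — 9 ε-transitions
  (q*·p)*·q — 10 ε-transitions
  ((q*·p)*·q)? — 13 ε-transitions
  r|p — 4 ε-transitions
  ((q*·p)*·q)?·(r|p) — 18 ε-transitions
  r|q — 4 ε-transitions
  (r|q)·s — 5 ε-transitions
  ((r|q)·s)* — 9 ε-transitions
  ((r|q)·s)*·q — 10 ε-transitions
  (((r|q)·s)*·q)* — 14 ε-transitions
  ((q*·p)*·q)?·(r|p)|(((r|q)·s)*·q)* — 36 ε-transitions

36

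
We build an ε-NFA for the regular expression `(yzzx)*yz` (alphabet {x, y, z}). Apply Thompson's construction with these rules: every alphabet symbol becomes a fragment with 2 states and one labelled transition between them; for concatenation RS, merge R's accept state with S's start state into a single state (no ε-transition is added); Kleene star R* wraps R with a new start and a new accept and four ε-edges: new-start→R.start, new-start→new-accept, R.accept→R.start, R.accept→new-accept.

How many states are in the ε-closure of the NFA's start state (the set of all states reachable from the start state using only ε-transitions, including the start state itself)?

Work bottom-up. For each fragment F, track |ε-closure(F.start)| and whether F's accept lies in that closure (i.e. whether F accepts ε). A single-symbol fragment has closure size 1 and does not accept ε.
  yzzx → same as the first factor's closure: |closure| = 1
  (yzzx)* → |closure| = 1 (new start) + 1 (body) + 1 (new accept) = 3
  (yzzx)*yz → the left operand accepts ε, so the closure extends into the next operand (the shared merged state is already counted); |closure| = 3 + (1−1) = 3

3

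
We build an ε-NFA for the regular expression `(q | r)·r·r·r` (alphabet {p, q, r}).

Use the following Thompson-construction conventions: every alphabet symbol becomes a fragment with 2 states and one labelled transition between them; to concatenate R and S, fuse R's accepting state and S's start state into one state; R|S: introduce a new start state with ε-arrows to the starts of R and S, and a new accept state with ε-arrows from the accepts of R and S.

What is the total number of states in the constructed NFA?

9

Building bottom-up:
Each of the 5 symbol leaves contributes a 2-state fragment.
  q | r : 6 states
  (q | r)·r·r·r : 9 states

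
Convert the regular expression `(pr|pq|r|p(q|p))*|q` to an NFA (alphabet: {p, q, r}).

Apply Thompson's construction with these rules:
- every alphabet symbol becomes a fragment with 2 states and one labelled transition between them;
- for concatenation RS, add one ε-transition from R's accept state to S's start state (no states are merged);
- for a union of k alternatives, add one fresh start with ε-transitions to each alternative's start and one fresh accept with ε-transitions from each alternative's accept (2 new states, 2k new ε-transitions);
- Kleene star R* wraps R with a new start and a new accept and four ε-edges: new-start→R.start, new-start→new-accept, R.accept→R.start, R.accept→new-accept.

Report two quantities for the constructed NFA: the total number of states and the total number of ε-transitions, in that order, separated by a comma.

Recursing over subexpressions:
Each of the 9 symbol leaves contributes 2 states and 0 ε-transitions.
  pr = 4 states, 1 ε-transition
  pq = 4 states, 1 ε-transition
  q|p = 6 states, 4 ε-transitions
  p(q|p) = 8 states, 5 ε-transitions
  pr|pq|r|p(q|p) = 20 states, 15 ε-transitions
  (pr|pq|r|p(q|p))* = 22 states, 19 ε-transitions
  (pr|pq|r|p(q|p))*|q = 26 states, 23 ε-transitions

26, 23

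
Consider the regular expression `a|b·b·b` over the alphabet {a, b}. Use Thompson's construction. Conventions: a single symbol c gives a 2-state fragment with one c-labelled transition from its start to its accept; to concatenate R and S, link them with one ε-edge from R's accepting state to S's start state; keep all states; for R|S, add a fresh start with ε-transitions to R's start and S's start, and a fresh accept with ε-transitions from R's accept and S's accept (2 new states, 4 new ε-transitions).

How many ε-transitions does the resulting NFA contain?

Building bottom-up:
Each of the 4 symbol leaves contributes 0 ε-transitions.
  b·b·b : 2 ε-transitions
  a|b·b·b : 6 ε-transitions

6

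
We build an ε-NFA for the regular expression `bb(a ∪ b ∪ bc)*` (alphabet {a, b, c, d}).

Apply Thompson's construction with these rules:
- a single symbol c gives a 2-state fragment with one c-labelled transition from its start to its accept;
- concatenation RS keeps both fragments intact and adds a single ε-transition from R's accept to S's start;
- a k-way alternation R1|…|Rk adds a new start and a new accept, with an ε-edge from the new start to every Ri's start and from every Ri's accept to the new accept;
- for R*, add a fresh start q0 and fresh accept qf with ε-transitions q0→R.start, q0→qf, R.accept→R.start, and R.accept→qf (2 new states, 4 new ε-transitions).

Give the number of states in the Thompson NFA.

16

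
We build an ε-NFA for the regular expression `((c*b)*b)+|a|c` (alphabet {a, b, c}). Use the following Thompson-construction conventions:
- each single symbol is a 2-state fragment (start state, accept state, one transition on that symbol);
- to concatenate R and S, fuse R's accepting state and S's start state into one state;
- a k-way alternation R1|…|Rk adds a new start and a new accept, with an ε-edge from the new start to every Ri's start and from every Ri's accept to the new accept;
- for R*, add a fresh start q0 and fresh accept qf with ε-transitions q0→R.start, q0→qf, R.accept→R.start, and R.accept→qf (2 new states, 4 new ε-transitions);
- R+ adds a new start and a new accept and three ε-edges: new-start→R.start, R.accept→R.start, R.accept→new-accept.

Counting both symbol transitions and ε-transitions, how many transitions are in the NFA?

22

By structural recursion:
Each of the 5 symbol leaves contributes 1 transition (1 symbol, 0 ε).
  c* → 5 transitions (1 symbol, 4 ε)
  c*b → 6 transitions (2 symbol, 4 ε)
  (c*b)* → 10 transitions (2 symbol, 8 ε)
  (c*b)*b → 11 transitions (3 symbol, 8 ε)
  ((c*b)*b)+ → 14 transitions (3 symbol, 11 ε)
  ((c*b)*b)+|a|c → 22 transitions (5 symbol, 17 ε)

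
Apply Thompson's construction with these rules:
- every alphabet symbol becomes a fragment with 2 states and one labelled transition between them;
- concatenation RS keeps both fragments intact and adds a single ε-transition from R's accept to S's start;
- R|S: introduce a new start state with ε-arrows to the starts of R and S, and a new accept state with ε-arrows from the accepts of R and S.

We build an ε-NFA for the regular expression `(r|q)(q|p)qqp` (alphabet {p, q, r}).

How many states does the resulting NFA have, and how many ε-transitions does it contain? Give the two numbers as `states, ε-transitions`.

Bottom-up over the parse tree:
Each of the 7 symbol leaves contributes 2 states and 0 ε-transitions.
  r|q — 6 states, 4 ε-transitions
  q|p — 6 states, 4 ε-transitions
  (r|q)(q|p)qqp — 18 states, 12 ε-transitions

18, 12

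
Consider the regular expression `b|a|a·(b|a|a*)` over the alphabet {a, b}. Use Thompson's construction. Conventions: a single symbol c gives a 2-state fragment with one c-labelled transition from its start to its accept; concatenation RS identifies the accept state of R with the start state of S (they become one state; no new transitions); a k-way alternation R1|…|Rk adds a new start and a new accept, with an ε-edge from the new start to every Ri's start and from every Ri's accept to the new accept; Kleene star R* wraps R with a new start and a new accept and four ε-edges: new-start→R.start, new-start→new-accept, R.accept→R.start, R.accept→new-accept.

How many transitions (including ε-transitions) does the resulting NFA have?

Bottom-up over the parse tree:
Each of the 6 symbol leaves contributes 1 transition (1 symbol, 0 ε).
  a* — 5 transitions (1 symbol, 4 ε)
  b|a|a* — 13 transitions (3 symbol, 10 ε)
  a·(b|a|a*) — 14 transitions (4 symbol, 10 ε)
  b|a|a·(b|a|a*) — 22 transitions (6 symbol, 16 ε)

22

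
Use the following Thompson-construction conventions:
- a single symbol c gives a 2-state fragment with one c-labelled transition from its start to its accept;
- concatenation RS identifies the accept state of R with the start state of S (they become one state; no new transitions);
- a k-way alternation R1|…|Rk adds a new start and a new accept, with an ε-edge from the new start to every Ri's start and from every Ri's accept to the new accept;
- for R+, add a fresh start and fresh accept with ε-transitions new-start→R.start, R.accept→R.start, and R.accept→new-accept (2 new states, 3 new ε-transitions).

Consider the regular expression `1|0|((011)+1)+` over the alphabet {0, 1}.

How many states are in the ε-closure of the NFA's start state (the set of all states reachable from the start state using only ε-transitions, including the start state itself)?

6

Let C(F) = |ε-closure(F.start)| within fragment F, and note whether F accepts ε. Symbol fragments have C = 1 and do not accept ε. Then:
  011 : |closure| equals the left operand's closure size = 1 (its accept is not ε-reachable, so the closure stops there)
  (011)+ : |closure| = 1 + 1 = 2 (the body doesn't accept ε, so the new accept is not reached)
  (011)+1 : |closure| equals the left operand's closure size = 2 (its accept is not ε-reachable, so the closure stops there)
  ((011)+1)+ : |closure| = 1 + 2 = 3 (the body doesn't accept ε, so the new accept is not reached)
  1|0|((011)+1)+ : |closure| = 1 + 1 + 1 + 3 = 6 (the new accept is not ε-reachable since no branch accepts ε)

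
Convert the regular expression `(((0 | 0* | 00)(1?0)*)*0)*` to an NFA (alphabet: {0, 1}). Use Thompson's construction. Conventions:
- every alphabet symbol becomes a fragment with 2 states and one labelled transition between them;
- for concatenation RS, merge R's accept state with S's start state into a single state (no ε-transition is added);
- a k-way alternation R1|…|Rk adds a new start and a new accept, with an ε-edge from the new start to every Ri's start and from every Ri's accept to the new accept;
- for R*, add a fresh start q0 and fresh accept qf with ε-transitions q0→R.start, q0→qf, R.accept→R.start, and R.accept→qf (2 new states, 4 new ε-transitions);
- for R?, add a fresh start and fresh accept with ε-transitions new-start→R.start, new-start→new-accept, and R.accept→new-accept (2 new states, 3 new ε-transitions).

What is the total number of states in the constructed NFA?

22

Recursing over subexpressions:
Each of the 7 symbol leaves contributes a 2-state fragment.
  0* = 4 states
  00 = 3 states
  0 | 0* | 00 = 11 states
  1? = 4 states
  1?0 = 5 states
  (1?0)* = 7 states
  (0 | 0* | 00)(1?0)* = 17 states
  ((0 | 0* | 00)(1?0)*)* = 19 states
  ((0 | 0* | 00)(1?0)*)*0 = 20 states
  (((0 | 0* | 00)(1?0)*)*0)* = 22 states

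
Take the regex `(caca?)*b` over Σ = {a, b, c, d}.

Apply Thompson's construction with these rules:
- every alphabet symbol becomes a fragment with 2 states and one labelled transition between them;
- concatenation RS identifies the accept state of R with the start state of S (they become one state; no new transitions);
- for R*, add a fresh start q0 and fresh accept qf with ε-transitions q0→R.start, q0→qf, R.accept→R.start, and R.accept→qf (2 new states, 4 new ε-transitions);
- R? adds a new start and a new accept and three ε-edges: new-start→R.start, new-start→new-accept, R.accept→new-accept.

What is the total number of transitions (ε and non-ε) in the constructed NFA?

By structural recursion:
Each of the 5 symbol leaves contributes 1 transition (1 symbol, 0 ε).
  a? = 4 transitions (1 symbol, 3 ε)
  caca? = 7 transitions (4 symbol, 3 ε)
  (caca?)* = 11 transitions (4 symbol, 7 ε)
  (caca?)*b = 12 transitions (5 symbol, 7 ε)

12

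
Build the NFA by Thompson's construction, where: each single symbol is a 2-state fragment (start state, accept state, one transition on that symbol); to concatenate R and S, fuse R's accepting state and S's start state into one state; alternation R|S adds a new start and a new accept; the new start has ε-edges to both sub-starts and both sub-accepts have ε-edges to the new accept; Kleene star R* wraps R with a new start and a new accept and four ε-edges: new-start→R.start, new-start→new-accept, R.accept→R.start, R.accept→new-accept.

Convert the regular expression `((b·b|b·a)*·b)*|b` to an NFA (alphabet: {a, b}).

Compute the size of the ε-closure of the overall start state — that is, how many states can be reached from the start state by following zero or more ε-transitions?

10

Work bottom-up. For each fragment F, track |ε-closure(F.start)| and whether F's accept lies in that closure (i.e. whether F accepts ε). A single-symbol fragment has closure size 1 and does not accept ε.
  b·b : same as the first factor's closure: C = 1
  b·a : same as the first factor's closure: C = 1
  b·b|b·a : new start ε-reaches every alternative's start; none of them accept ε, so the new accept is not reached: C = 1 + 1 + 1 = 3
  (b·b|b·a)* : new start has ε-edges to the inner start and to the new accept, so C = 2 + 3 = 5
  (b·b|b·a)*·b : the left operand accepts ε, so the closure extends into the next operand (the shared merged state is already counted); C = 5 + (1−1) = 5
  ((b·b|b·a)*·b)* : the star's fresh start ε-reaches both the body's start and the fresh accept: C = 2 + 5 = 7
  ((b·b|b·a)*·b)*|b : new start ε-reaches every alternative's start; at least one alternative accepts ε, so the union's new accept is reached too: C = 1 + 7 + 1 + 1 = 10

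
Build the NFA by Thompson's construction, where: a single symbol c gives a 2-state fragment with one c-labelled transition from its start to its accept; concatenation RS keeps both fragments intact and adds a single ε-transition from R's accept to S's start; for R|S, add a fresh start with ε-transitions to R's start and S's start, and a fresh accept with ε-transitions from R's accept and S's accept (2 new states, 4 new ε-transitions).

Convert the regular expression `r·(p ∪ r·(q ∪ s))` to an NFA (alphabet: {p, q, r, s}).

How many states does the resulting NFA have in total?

14

Per subexpression:
Each of the 5 symbol leaves contributes a 2-state fragment.
  q ∪ s : 6 states
  r·(q ∪ s) : 8 states
  p ∪ r·(q ∪ s) : 12 states
  r·(p ∪ r·(q ∪ s)) : 14 states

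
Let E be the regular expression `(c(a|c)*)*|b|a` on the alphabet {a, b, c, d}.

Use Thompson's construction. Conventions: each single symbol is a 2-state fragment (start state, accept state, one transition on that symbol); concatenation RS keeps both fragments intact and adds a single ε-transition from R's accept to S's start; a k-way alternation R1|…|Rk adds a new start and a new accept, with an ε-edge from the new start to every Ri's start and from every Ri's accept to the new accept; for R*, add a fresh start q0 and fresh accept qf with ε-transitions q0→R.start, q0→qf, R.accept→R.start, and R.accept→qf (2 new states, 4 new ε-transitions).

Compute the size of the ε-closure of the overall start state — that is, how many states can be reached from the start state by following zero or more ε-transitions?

Work bottom-up. For each fragment F, track |ε-closure(F.start)| and whether F's accept lies in that closure (i.e. whether F accepts ε). A single-symbol fragment has closure size 1 and does not accept ε.
  a|c — new start ε-reaches every alternative's start; none of them accept ε, so the new accept is not reached: |closure| = 1 + 1 + 1 = 3
  (a|c)* — the star's fresh start ε-reaches both the body's start and the fresh accept: |closure| = 2 + 3 = 5
  c(a|c)* — same as the first factor's closure: |closure| = 1
  (c(a|c)*)* — the star's fresh start ε-reaches both the body's start and the fresh accept: |closure| = 2 + 1 = 3
  (c(a|c)*)*|b|a — |closure| = 1 (new start) + (3 + 1 + 1) + 1 (new accept, since some branch ε-reaches its own accept) = 7

7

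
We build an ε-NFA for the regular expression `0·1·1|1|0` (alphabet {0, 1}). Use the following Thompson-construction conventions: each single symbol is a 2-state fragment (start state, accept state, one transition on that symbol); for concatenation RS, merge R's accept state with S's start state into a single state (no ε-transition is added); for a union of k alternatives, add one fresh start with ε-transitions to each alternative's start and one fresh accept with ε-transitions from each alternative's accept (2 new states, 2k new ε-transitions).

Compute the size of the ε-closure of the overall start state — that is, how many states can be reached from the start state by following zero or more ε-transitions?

4

Compute the ε-closure size of each fragment's start state recursively; a symbol fragment's start has no outgoing ε-edge, so its closure is just itself (size 1).
  0·1·1 — same as the first factor's closure: |closure| = 1
  0·1·1|1|0 — new start ε-reaches every alternative's start; none of them accept ε, so the new accept is not reached: |closure| = 1 + 1 + 1 + 1 = 4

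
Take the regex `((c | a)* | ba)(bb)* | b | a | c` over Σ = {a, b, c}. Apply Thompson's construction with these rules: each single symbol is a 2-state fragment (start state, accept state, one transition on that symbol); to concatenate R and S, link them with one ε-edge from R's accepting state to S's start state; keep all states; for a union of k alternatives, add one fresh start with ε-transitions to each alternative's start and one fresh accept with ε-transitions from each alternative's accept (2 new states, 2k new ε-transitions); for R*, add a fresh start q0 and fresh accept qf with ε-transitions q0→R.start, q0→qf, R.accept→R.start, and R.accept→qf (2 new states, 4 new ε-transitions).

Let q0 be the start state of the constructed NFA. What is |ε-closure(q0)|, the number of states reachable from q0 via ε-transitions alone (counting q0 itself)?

16

Let C(F) = |ε-closure(F.start)| within fragment F, and note whether F accepts ε. Symbol fragments have C = 1 and do not accept ε. Then:
  c | a : new start ε-reaches every alternative's start; none of them accept ε, so the new accept is not reached: |ε-closure| = 1 + 1 + 1 = 3
  (c | a)* : the star's fresh start ε-reaches both the body's start and the fresh accept: |ε-closure| = 2 + 3 = 5
  ba : |ε-closure| equals the left operand's closure size = 1 (its accept is not ε-reachable, so the closure stops there)
  (c | a)* | ba : new start ε-reaches every alternative's start; at least one alternative accepts ε, so the union's new accept is reached too: |ε-closure| = 1 + 5 + 1 + 1 = 8
  bb : same as the first factor's closure: |ε-closure| = 1
  (bb)* : |ε-closure| = 1 (new start) + 1 (body) + 1 (new accept) = 3
  ((c | a)* | ba)(bb)* : the left operand accepts ε, so the closure extends into the next operand (via the concat ε-link); |ε-closure| = 8 + 3 = 11
  ((c | a)* | ba)(bb)* | b | a | c : new start ε-reaches every alternative's start; at least one alternative accepts ε, so the union's new accept is reached too: |ε-closure| = 1 + 11 + 1 + 1 + 1 + 1 = 16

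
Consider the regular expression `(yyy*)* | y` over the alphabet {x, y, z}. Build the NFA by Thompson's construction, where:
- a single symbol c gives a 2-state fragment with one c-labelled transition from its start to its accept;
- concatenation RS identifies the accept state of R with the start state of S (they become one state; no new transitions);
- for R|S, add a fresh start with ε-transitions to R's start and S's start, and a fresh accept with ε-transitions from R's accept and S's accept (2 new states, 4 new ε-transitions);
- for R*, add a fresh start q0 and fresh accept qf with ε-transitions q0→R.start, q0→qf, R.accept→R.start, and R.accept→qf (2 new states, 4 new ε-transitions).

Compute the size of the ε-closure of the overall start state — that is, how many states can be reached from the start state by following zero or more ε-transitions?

6

Work bottom-up. For each fragment F, track |ε-closure(F.start)| and whether F's accept lies in that closure (i.e. whether F accepts ε). A single-symbol fragment has closure size 1 and does not accept ε.
  y* → the star's fresh start ε-reaches both the body's start and the fresh accept: |closure| = 2 + 1 = 3
  yyy* → |closure| equals the left operand's closure size = 1 (its accept is not ε-reachable, so the closure stops there)
  (yyy*)* → new start has ε-edges to the inner start and to the new accept, so |closure| = 2 + 1 = 3
  (yyy*)* | y → new start ε-reaches every alternative's start; at least one alternative accepts ε, so the union's new accept is reached too: |closure| = 1 + 3 + 1 + 1 = 6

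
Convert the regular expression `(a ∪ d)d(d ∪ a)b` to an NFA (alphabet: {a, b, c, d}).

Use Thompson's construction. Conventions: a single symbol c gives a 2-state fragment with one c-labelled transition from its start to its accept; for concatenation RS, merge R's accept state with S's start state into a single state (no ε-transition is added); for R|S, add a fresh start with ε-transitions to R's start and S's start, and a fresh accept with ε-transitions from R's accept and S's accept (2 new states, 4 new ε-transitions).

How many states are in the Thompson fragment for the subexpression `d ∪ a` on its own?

Fragment for `d ∪ a`:
Each of the 2 symbol leaves contributes a 2-state fragment.
  d ∪ a = 6 states

6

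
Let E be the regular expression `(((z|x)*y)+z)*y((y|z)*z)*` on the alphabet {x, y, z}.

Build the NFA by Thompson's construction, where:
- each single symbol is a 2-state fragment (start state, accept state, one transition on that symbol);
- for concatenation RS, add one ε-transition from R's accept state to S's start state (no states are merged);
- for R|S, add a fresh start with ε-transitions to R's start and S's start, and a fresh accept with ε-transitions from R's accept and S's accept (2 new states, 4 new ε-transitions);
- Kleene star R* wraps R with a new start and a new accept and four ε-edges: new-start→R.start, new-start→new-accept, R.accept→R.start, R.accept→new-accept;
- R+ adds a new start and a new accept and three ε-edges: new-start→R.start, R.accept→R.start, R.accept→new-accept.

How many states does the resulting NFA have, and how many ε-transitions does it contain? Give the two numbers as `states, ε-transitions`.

Recursing over subexpressions:
Each of the 8 symbol leaves contributes 2 states and 0 ε-transitions.
  z|x → 6 states, 4 ε-transitions
  (z|x)* → 8 states, 8 ε-transitions
  (z|x)*y → 10 states, 9 ε-transitions
  ((z|x)*y)+ → 12 states, 12 ε-transitions
  ((z|x)*y)+z → 14 states, 13 ε-transitions
  (((z|x)*y)+z)* → 16 states, 17 ε-transitions
  y|z → 6 states, 4 ε-transitions
  (y|z)* → 8 states, 8 ε-transitions
  (y|z)*z → 10 states, 9 ε-transitions
  ((y|z)*z)* → 12 states, 13 ε-transitions
  (((z|x)*y)+z)*y((y|z)*z)* → 30 states, 32 ε-transitions

30, 32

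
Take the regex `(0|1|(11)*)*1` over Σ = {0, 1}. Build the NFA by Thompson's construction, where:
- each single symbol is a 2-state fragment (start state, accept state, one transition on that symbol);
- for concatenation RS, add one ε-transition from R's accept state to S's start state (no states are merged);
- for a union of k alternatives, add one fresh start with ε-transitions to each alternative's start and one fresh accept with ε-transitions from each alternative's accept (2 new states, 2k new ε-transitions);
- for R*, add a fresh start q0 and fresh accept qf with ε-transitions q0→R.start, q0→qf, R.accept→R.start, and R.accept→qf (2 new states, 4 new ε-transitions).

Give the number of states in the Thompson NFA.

16

Bottom-up over the parse tree:
Each of the 5 symbol leaves contributes a 2-state fragment.
  11 : 4 states
  (11)* : 6 states
  0|1|(11)* : 12 states
  (0|1|(11)*)* : 14 states
  (0|1|(11)*)*1 : 16 states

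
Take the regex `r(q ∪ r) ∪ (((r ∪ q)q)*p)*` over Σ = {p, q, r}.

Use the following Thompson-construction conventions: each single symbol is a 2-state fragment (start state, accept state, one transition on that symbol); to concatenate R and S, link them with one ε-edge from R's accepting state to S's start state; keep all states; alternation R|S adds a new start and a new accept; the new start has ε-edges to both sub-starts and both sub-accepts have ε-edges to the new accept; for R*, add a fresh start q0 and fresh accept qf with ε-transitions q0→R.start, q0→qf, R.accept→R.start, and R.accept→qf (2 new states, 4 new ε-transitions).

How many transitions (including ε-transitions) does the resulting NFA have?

30

Bottom-up over the parse tree:
Each of the 7 symbol leaves contributes 1 transition (1 symbol, 0 ε).
  q ∪ r : 6 transitions (2 symbol, 4 ε)
  r(q ∪ r) : 8 transitions (3 symbol, 5 ε)
  r ∪ q : 6 transitions (2 symbol, 4 ε)
  (r ∪ q)q : 8 transitions (3 symbol, 5 ε)
  ((r ∪ q)q)* : 12 transitions (3 symbol, 9 ε)
  ((r ∪ q)q)*p : 14 transitions (4 symbol, 10 ε)
  (((r ∪ q)q)*p)* : 18 transitions (4 symbol, 14 ε)
  r(q ∪ r) ∪ (((r ∪ q)q)*p)* : 30 transitions (7 symbol, 23 ε)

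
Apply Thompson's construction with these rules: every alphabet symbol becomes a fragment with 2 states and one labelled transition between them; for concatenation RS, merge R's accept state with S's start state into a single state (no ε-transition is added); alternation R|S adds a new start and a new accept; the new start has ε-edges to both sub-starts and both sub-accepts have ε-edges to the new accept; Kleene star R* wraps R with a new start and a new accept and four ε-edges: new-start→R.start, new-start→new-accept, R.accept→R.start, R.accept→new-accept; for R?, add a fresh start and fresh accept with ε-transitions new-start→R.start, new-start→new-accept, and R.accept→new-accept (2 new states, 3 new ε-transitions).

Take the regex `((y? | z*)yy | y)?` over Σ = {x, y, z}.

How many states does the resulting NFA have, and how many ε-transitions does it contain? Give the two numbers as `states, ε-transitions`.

18, 18

By structural recursion:
Each of the 5 symbol leaves contributes 2 states and 0 ε-transitions.
  y? → 4 states, 3 ε-transitions
  z* → 4 states, 4 ε-transitions
  y? | z* → 10 states, 11 ε-transitions
  (y? | z*)yy → 12 states, 11 ε-transitions
  (y? | z*)yy | y → 16 states, 15 ε-transitions
  ((y? | z*)yy | y)? → 18 states, 18 ε-transitions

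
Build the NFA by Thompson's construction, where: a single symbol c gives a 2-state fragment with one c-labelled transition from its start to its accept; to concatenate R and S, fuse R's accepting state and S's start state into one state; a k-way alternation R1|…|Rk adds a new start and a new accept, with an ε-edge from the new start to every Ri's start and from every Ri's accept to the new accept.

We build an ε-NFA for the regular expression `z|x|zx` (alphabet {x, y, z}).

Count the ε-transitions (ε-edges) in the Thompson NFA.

Building bottom-up:
Each of the 4 symbol leaves contributes 0 ε-transitions.
  zx = 0 ε-transitions
  z|x|zx = 6 ε-transitions

6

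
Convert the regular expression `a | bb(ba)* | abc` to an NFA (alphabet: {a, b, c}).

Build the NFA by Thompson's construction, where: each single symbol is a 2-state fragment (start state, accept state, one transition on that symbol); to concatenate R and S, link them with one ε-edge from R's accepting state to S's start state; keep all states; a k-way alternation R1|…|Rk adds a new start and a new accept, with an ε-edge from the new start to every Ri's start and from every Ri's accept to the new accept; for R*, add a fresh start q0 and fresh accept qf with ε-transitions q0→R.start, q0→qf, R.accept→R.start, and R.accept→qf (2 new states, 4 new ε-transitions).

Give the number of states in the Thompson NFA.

Bottom-up over the parse tree:
Each of the 8 symbol leaves contributes a 2-state fragment.
  ba : 4 states
  (ba)* : 6 states
  bb(ba)* : 10 states
  abc : 6 states
  a | bb(ba)* | abc : 20 states

20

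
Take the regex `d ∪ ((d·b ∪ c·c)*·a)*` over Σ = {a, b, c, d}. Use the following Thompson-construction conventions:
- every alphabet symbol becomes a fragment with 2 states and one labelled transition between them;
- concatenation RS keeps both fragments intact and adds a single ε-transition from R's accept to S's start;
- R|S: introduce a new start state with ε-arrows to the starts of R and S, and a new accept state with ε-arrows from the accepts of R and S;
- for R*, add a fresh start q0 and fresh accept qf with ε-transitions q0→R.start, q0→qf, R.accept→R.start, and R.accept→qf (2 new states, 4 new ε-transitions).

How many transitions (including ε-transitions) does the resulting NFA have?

Building bottom-up:
Each of the 6 symbol leaves contributes 1 transition (1 symbol, 0 ε).
  d·b → 3 transitions (2 symbol, 1 ε)
  c·c → 3 transitions (2 symbol, 1 ε)
  d·b ∪ c·c → 10 transitions (4 symbol, 6 ε)
  (d·b ∪ c·c)* → 14 transitions (4 symbol, 10 ε)
  (d·b ∪ c·c)*·a → 16 transitions (5 symbol, 11 ε)
  ((d·b ∪ c·c)*·a)* → 20 transitions (5 symbol, 15 ε)
  d ∪ ((d·b ∪ c·c)*·a)* → 25 transitions (6 symbol, 19 ε)

25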